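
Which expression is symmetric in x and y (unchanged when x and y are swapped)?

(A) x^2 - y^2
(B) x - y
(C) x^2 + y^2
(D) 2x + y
C

A symmetric expression is unchanged when the variables are permuted; here the transformation to test is the swap (x, y) -> (y, x).
Substitute the transformed coordinates into each option and compare with the original:
(A) x^2 - y^2  ->  (y)^2 - (x)^2 = -x^2 + y^2   [differs from x^2 - y^2: not invariant]
(B) x - y  ->  (y) - (x) = -x + y   [differs from x - y: not invariant]
(C) x^2 + y^2  ->  (y)^2 + (x)^2 = x^2 + y^2   [equals x^2 + y^2: invariant]
(D) 2x + y  ->  2(y) + (x) = x + 2y   [differs from 2x + y: not invariant]

Only option (C), x^2 + y^2, is unchanged by the transformation.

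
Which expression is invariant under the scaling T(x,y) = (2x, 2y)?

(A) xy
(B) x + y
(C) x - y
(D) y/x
D

Under the uniform scaling T(x,y) = (2x, 2y):
Substitute the transformed coordinates into each option and compare with the original:
(A) xy  ->  (2x)(2y) = 4xy   [differs from xy: not invariant]
(B) x + y  ->  (2x) + (2y) = 2x + 2y   [differs from x + y: not invariant]
(C) x - y  ->  (2x) - (2y) = 2x - 2y   [differs from x - y: not invariant]
(D) y/x  ->  (2y)/(2x) = y/x   [equals y/x: invariant]

Only option (D), y/x, is unchanged by the transformation.
The common factor 2 cancels in a ratio of coordinates, while sums, products and sums of squares pick up factors of 2 or 4.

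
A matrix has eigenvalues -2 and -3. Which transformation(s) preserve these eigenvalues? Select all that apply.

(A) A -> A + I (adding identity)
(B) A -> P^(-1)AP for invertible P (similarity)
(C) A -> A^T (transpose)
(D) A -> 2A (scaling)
B and C

Eigenvalues are preserved by:
1. Similarity transformations: A -> P^(-1)AP (same characteristic polynomial)
2. Transpose: A^T has the same eigenvalues as A

Eigenvalues are NOT preserved by:
- Adding identity: eigenvalues become -2+1, -3+1
- Scaling: eigenvalues become -4, -6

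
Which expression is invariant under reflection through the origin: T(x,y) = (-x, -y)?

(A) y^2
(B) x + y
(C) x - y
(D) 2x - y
A

The map is reflection through the origin: T(x,y) = (-x, -y).
Substitute the transformed coordinates into each option and compare with the original:
(A) y^2  ->  (-y)^2 = y^2   [equals y^2: invariant]
(B) x + y  ->  (-x) + (-y) = -x - y   [differs from x + y: not invariant]
(C) x - y  ->  (-x) - (-y) = -x + y   [differs from x - y: not invariant]
(D) 2x - y  ->  2(-x) - (-y) = -2x + y   [differs from 2x - y: not invariant]

Only option (A), y^2, is unchanged by the transformation.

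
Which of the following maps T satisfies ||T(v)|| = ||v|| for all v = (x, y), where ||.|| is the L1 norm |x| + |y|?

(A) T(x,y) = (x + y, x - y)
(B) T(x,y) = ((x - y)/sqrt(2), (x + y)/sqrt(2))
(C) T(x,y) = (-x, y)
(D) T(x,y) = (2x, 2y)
C

A transformation preserves a norm if ||T(v)|| = ||v|| for every v; a single vector where the norm changes rules an option out.

(A) T(x,y) = (x + y, x - y): v = (1, 0) has norm |1| + |0| = 1, but T(v) = (1, 1) has norm 2 -- not preserved.
(B) T(x,y) = ((x - y)/sqrt(2), (x + y)/sqrt(2)): v = (1, 0) has norm |1| + |0| = 1, but T(v) = (sqrt(2)/2, sqrt(2)/2) has norm sqrt(2) -- not preserved.
(C) T(x,y) = (-x, y): preserves the norm -- it only permutes the coordinates and/or flips signs, which leaves |x| + |y| unchanged.
(D) T(x,y) = (2x, 2y): v = (1, 0) has norm |1| + |0| = 1, but T(v) = (2, 0) has norm 2 -- not preserved.

Therefore the answer is (C).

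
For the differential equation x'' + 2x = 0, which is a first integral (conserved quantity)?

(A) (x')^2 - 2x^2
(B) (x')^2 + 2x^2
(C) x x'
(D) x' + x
B

A first integral I satisfies dI/dt = 0 along every solution. Differentiate each option and use the equation of motion:
(A) d/dt[(x')^2 - 2x^2] = 2x'x'' - 4x x' = -8x x', not identically 0
(B) d/dt[(x')^2 + 2x^2] = 2x'x'' + 4x x' = 2x'(-2x) + 4x x' = 0
(C) d/dt[x x'] = (x')^2 + x x'' = (x')^2 - 2x^2, not identically 0
(D) d/dt[x' + x] = x'' + x' = -2x + x', not identically 0

Only (B) has zero time-derivative. So the energy-like quantity (x')^2 + 2x^2 is the first integral.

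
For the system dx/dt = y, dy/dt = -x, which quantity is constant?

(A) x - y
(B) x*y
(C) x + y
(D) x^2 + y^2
D

A first integral I satisfies dI/dt = 0 along every solution. Differentiate each option and use the equation of motion:
(A) d/dt[x - y] = y - (-x) = x + y, not identically 0
(B) d/dt[x*y] = (dx/dt)y + x(dy/dt) = y^2 - x^2, not identically 0
(C) d/dt[x + y] = y + (-x) = y - x, not identically 0
(D) d/dt[x^2 + y^2] = 2x*dx/dt + 2y*dy/dt = 2x*y + 2y*(-x) = 0

Only (D) has zero time-derivative. So x^2 + y^2 (the squared radius; trajectories are circles) is the conserved quantity.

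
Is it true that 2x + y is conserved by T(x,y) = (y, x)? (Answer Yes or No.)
No

Substitute T(x,y) = (y, x) into the expression and compare with the original.

Original: 2x + y
After applying T: 2(y) + (x) = x + 2y

This differs from the original 2x + y (difference: -x + y), so the expression is NOT invariant.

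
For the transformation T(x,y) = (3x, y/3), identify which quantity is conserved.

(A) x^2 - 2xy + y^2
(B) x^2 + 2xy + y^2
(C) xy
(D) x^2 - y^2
C

An expression E(x,y) is invariant under T if E(T(x,y)) = E(x,y). Here T(x,y) = (3x, y/3).
Substitute the transformed coordinates into each option and compare with the original:
(A) x^2 - 2xy + y^2  ->  (3x)^2 - 2(3x)(y/3) + (y/3)^2 = 9x^2 - 2xy + y^2/9   [differs from x^2 - 2xy + y^2: not invariant]
(B) x^2 + 2xy + y^2  ->  (3x)^2 + 2(3x)(y/3) + (y/3)^2 = 9x^2 + 2xy + y^2/9   [differs from x^2 + 2xy + y^2: not invariant]
(C) xy  ->  (3x)(y/3) = xy   [equals xy: invariant]
(D) x^2 - y^2  ->  (3x)^2 - (y/3)^2 = 9x^2 - y^2/9   [differs from x^2 - y^2: not invariant]

Only option (C), xy, is unchanged by the transformation.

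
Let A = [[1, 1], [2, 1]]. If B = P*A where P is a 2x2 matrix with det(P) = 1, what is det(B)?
-1

By the multiplicative property of determinants, det(B) = det(P*A) = det(P) * det(A) = det(A),
so the determinant is invariant under multiplication by any determinant-1 matrix; we just need det(A).

det(A) = (1)(1) - (1)(2) = 1 - 2 = -1

Therefore det(B) = 1 * (-1) = -1.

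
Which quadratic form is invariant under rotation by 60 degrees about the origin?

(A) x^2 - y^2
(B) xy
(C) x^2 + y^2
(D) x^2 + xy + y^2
C

Rotation by 60 degrees sends (x, y) to (x/2 - sqrt(3)y/2, sqrt(3)x/2 + y/2).
Substitute the transformed coordinates into each option and compare with the original:
(A) x^2 - y^2  ->  (x/2 - sqrt(3)y/2)^2 - (sqrt(3)x/2 + y/2)^2 = -x^2/2 - sqrt(3)xy + y^2/2   [differs from x^2 - y^2: not invariant]
(B) xy  ->  (x/2 - sqrt(3)y/2)(sqrt(3)x/2 + y/2) = sqrt(3)x^2/4 - xy/2 - sqrt(3)y^2/4   [differs from xy: not invariant]
(C) x^2 + y^2  ->  (x/2 - sqrt(3)y/2)^2 + (sqrt(3)x/2 + y/2)^2 = x^2 + y^2   [equals x^2 + y^2: invariant]
(D) x^2 + xy + y^2  ->  (x/2 - sqrt(3)y/2)^2 + (x/2 - sqrt(3)y/2)(sqrt(3)x/2 + y/2) + (sqrt(3)x/2 + y/2)^2 = sqrt(3)x^2/4 + x^2 - xy/2 - sqrt(3)y^2/4 + y^2   [differs from x^2 + xy + y^2: not invariant]

Only option (C), x^2 + y^2, is unchanged by the transformation.
x^2 + y^2 is the squared distance from the origin, which rotations preserve.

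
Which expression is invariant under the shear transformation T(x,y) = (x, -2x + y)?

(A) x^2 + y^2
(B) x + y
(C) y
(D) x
D

Under the shear T(x,y) = (x, -2x + y):
Substitute the transformed coordinates into each option and compare with the original:
(A) x^2 + y^2  ->  (x)^2 + (-2x + y)^2 = 5x^2 - 4xy + y^2   [differs from x^2 + y^2: not invariant]
(B) x + y  ->  (x) + (-2x + y) = -x + y   [differs from x + y: not invariant]
(C) y  ->  (-2x + y) = -2x + y   [differs from y: not invariant]
(D) x  ->  (x) = x   [equals x: invariant]

Only option (D), x, is unchanged by the transformation.
A vertical shear moves points parallel to the y-axis, so the x-coordinate (and any function of x alone) is unchanged.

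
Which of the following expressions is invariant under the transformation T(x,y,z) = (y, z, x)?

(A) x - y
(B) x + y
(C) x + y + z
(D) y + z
C

Apply T(x,y,z) = (y, z, x) to each option, i.e. replace (x, y, z) by the transformed coordinates.
Substitute the transformed coordinates into each option and compare with the original:
(A) x - y  ->  (y) - (z) = y - z   [differs from x - y: not invariant]
(B) x + y  ->  (y) + (z) = y + z   [differs from x + y: not invariant]
(C) x + y + z  ->  (y) + (z) + (x) = x + y + z   [equals x + y + z: invariant]
(D) y + z  ->  (z) + (x) = x + z   [differs from y + z: not invariant]

Only option (C), x + y + z, is unchanged by the transformation.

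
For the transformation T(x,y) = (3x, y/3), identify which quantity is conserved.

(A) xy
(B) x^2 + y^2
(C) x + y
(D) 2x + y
A

An expression E(x,y) is invariant under T if E(T(x,y)) = E(x,y). Here T(x,y) = (3x, y/3).
Substitute the transformed coordinates into each option and compare with the original:
(A) xy  ->  (3x)(y/3) = xy   [equals xy: invariant]
(B) x^2 + y^2  ->  (3x)^2 + (y/3)^2 = 9x^2 + y^2/9   [differs from x^2 + y^2: not invariant]
(C) x + y  ->  (3x) + (y/3) = 3x + y/3   [differs from x + y: not invariant]
(D) 2x + y  ->  2(3x) + (y/3) = 6x + y/3   [differs from 2x + y: not invariant]

Only option (A), xy, is unchanged by the transformation.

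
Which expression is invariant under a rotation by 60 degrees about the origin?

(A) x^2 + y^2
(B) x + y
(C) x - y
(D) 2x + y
A

A rotation by 60 degrees sends (x, y) to (x/2 - sqrt(3)y/2, sqrt(3)x/2 + y/2).
Substitute the transformed coordinates into each option and compare with the original:
(A) x^2 + y^2  ->  (x/2 - sqrt(3)y/2)^2 + (sqrt(3)x/2 + y/2)^2 = x^2 + y^2   [equals x^2 + y^2: invariant]
(B) x + y  ->  (x/2 - sqrt(3)y/2) + (sqrt(3)x/2 + y/2) = x/2 + sqrt(3)x/2 - sqrt(3)y/2 + y/2   [differs from x + y: not invariant]
(C) x - y  ->  (x/2 - sqrt(3)y/2) - (sqrt(3)x/2 + y/2) = -sqrt(3)x/2 + x/2 - sqrt(3)y/2 - y/2   [differs from x - y: not invariant]
(D) 2x + y  ->  2(x/2 - sqrt(3)y/2) + (sqrt(3)x/2 + y/2) = sqrt(3)x/2 + x - sqrt(3)y + y/2   [differs from 2x + y: not invariant]

Only option (A), x^2 + y^2, is unchanged by the transformation.
Geometrically, x^2 + y^2 is the squared distance from the origin, which every rotation about the origin preserves.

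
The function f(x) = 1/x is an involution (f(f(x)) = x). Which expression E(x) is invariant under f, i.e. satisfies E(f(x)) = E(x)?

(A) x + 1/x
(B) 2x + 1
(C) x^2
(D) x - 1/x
A

Replace x by f(x) = 1/x in each option and simplify. As a quick numerical cross-check, also compare E(3) with E(f(3)) = E(1/3).

(A) x + 1/x  ->  (1/x) + 1/(1/x), which simplifies back to x + 1/x; check: E(3) = 10/3, E(1/3) = 10/3.   [invariant]
(B) 2x + 1  ->  2(1/x) + 1 = (x + 2)/x; check: E(3) = 7 but E(1/3) = 5/3.   [not invariant]
(C) x^2  ->  (1/x)^2 = x^(-2); check: E(3) = 9 but E(1/3) = 1/9.   [not invariant]
(D) x - 1/x  ->  (1/x) - 1/(1/x) = -x + 1/x; check: E(3) = 8/3 but E(1/3) = -8/3.   [not invariant]

Only (A) is unchanged. E is symmetric under swapping x with f(x) = 1/x, which is exactly what an involution does.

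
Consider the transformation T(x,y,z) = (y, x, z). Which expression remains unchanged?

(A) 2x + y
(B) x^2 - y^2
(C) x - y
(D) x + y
D

Apply T(x,y,z) = (y, x, z) to each option, i.e. replace (x, y, z) by the transformed coordinates.
Substitute the transformed coordinates into each option and compare with the original:
(A) 2x + y  ->  2(y) + (x) = x + 2y   [differs from 2x + y: not invariant]
(B) x^2 - y^2  ->  (y)^2 - (x)^2 = -x^2 + y^2   [differs from x^2 - y^2: not invariant]
(C) x - y  ->  (y) - (x) = -x + y   [differs from x - y: not invariant]
(D) x + y  ->  (y) + (x) = x + y   [equals x + y: invariant]

Only option (D), x + y, is unchanged by the transformation.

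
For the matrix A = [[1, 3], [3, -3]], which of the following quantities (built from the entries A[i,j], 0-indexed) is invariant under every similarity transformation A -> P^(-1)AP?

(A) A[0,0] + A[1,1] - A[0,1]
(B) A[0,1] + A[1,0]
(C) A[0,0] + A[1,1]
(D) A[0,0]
C

A[0,0] + A[1,1] is the trace of A. By the cyclic property of the trace, tr(P^(-1)AP) = tr(APP^(-1)) = tr(A), so it is the same for every matrix similar to A.

The other combinations are not similarity invariants. For example, take P = [[1, 1], [0, 1]] (det P = 1), so P^(-1) = [[1, -1], [0, 1]] and
B = P^(-1)AP = [[-2, 4], [3, 0]].
Evaluating each option on A and on B:
(A) A[0,0] + A[1,1] - A[0,1]: -5 for A, -6 for B -> changes
(B) A[0,1] + A[1,0]: 6 for A, 7 for B -> changes
(C) A[0,0] + A[1,1]: -2 for A, -2 for B -> unchanged
(D) A[0,0]: 1 for A, -2 for B -> changes

Only (C) A[0,0] + A[1,1] = -2 survives (and it does so for every P, not just this one), so it is the invariant.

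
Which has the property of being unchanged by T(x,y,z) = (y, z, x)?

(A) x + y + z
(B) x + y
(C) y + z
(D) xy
A

Apply T(x,y,z) = (y, z, x) to each option, i.e. replace (x, y, z) by the transformed coordinates.
Substitute the transformed coordinates into each option and compare with the original:
(A) x + y + z  ->  (y) + (z) + (x) = x + y + z   [equals x + y + z: invariant]
(B) x + y  ->  (y) + (z) = y + z   [differs from x + y: not invariant]
(C) y + z  ->  (z) + (x) = x + z   [differs from y + z: not invariant]
(D) xy  ->  (y)(z) = yz   [differs from xy: not invariant]

Only option (A), x + y + z, is unchanged by the transformation.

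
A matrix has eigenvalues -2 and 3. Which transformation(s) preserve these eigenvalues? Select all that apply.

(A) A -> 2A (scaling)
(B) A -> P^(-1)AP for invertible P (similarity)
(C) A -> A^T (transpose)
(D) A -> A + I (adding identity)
B and C

Eigenvalues are preserved by:
1. Similarity transformations: A -> P^(-1)AP (same characteristic polynomial)
2. Transpose: A^T has the same eigenvalues as A

Eigenvalues are NOT preserved by:
- Adding identity: eigenvalues become -2+1, 3+1
- Scaling: eigenvalues become -4, 6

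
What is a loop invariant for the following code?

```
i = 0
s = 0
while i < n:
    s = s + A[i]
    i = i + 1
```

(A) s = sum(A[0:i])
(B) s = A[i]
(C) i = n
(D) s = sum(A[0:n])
A

A loop invariant must hold before the first iteration and be re-established by every execution of the body.

(A) s = sum(A[0:i]): Initially i = 0 and s = 0 = sum of the empty slice A[0:0]. If s = sum(A[0:i]) holds at the top of an iteration, the body sets s to sum(A[0:i]) + A[i] = sum(A[0:i+1]) and then i to i+1, so s = sum(A[0:i]) holds again. At exit i = n, giving s = sum(A[0:n]).

The other options fail:
(B) s = A[i]: after the first iteration s = A[0] but i = 1, so s = A[i] compares s with the wrong element (and fails in general).
(C) i = n: false initially (i = 0); it is the exit condition, not an invariant.
(D) s = sum(A[0:n]): false before the loop (s = 0, not the full sum) -- it only becomes true at exit.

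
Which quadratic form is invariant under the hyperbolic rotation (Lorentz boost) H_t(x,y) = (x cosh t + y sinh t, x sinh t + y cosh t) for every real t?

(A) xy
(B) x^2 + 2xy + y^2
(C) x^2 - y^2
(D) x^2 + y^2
C

Write x' = x cosh t + y sinh t, y' = x sinh t + y cosh t and substitute into each option:
(A) xy: (x cosh t + y sinh t)(x sinh t + y cosh t) = xy(cosh^2 t + sinh^2 t) + (x^2 + y^2) sinh t cosh t = xy cosh 2t + (x^2 + y^2)(sinh 2t)/2   [not invariant for t != 0]
(B) x^2 + 2xy + y^2: (x' + y')^2 with x' + y' = (x + y)(cosh t + sinh t) = (x + y)e^t, so it becomes (x + y)^2 e^(2t)   [not invariant for t != 0]
(C) x^2 - y^2: (x cosh t + y sinh t)^2 - (x sinh t + y cosh t)^2 = x^2(cosh^2 t - sinh^2 t) + 2xy(cosh t sinh t - sinh t cosh t) + y^2(sinh^2 t - cosh^2 t) = x^2 - y^2   [invariant, using cosh^2 t - sinh^2 t = 1]
(D) x^2 + y^2: (x cosh t + y sinh t)^2 + (x sinh t + y cosh t)^2 = (x^2 + y^2)(cosh^2 t + sinh^2 t) + 4xy sinh t cosh t = (x^2 + y^2) cosh 2t + 2xy sinh 2t   [not invariant for t != 0]

Only (C) x^2 - y^2 is unchanged; it is the Minkowski form preserved by Lorentz boosts, just as x^2 + y^2 is preserved by ordinary rotations.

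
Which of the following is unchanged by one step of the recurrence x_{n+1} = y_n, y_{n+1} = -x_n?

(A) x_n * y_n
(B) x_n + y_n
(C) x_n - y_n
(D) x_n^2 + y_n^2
D

For the recurrence x_{n+1} = y_n, y_{n+1} = -x_n:

x_{n+1}^2 + y_{n+1}^2 = y_n^2 + (-x_n)^2 = x_n^2 + y_n^2
The sum of squares is conserved (like energy in a harmonic oscillator).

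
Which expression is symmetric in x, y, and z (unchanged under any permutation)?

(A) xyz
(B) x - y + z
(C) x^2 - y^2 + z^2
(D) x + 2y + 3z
A

A symmetric expression is unchanged when the variables are permuted; here the transformation to test is the swap (x, y) -> (y, x).
A symmetric expression must survive every permutation; the single swap x <-> y already eliminates the distractors, and the keyed expression is also unchanged by x <-> z and y <-> z (each variable enters it in exactly the same way).
Substitute the transformed coordinates into each option and compare with the original:
(A) xyz  ->  (y)(x)z = xyz   [equals xyz: invariant]
(B) x - y + z  ->  (y) - (x) + z = -x + y + z   [differs from x - y + z: not invariant]
(C) x^2 - y^2 + z^2  ->  (y)^2 - (x)^2 + z^2 = -x^2 + y^2 + z^2   [differs from x^2 - y^2 + z^2: not invariant]
(D) x + 2y + 3z  ->  (y) + 2(x) + 3z = 2x + y + 3z   [differs from x + 2y + 3z: not invariant]

Only option (A), xyz, is unchanged by the transformation.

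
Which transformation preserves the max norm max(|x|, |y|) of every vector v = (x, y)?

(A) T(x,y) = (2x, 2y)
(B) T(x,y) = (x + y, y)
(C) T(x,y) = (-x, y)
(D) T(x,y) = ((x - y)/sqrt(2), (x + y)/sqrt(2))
C

A transformation preserves a norm if ||T(v)|| = ||v|| for every v; a single vector where the norm changes rules an option out.

(A) T(x,y) = (2x, 2y): v = (1, 0) has norm max(|1|, |0|) = 1, but T(v) = (2, 0) has norm 2 -- not preserved.
(B) T(x,y) = (x + y, y): v = (1, 1) has norm max(|1|, |1|) = 1, but T(v) = (2, 1) has norm 2 -- not preserved.
(C) T(x,y) = (-x, y): preserves the norm -- it only permutes the coordinates and/or flips signs, which leaves max(|x|, |y|) unchanged.
(D) T(x,y) = ((x - y)/sqrt(2), (x + y)/sqrt(2)): v = (1, 0) has norm max(|1|, |0|) = 1, but T(v) = (sqrt(2)/2, sqrt(2)/2) has norm sqrt(2)/2 -- not preserved.

Therefore the answer is (C).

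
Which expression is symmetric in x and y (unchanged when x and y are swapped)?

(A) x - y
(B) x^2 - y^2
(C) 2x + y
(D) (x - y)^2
D

A symmetric expression is unchanged when the variables are permuted; here the transformation to test is the swap (x, y) -> (y, x).
Substitute the transformed coordinates into each option and compare with the original:
(A) x - y  ->  (y) - (x) = -x + y   [differs from x - y: not invariant]
(B) x^2 - y^2  ->  (y)^2 - (x)^2 = -x^2 + y^2   [differs from x^2 - y^2: not invariant]
(C) 2x + y  ->  2(y) + (x) = x + 2y   [differs from 2x + y: not invariant]
(D) (x - y)^2  ->  ((y) - (x))^2 = x^2 - 2xy + y^2   [equals (x - y)^2: invariant]

Only option (D), (x - y)^2, is unchanged by the transformation.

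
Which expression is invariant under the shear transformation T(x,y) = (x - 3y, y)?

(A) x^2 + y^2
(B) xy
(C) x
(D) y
D

Under the shear T(x,y) = (x - 3y, y):
Substitute the transformed coordinates into each option and compare with the original:
(A) x^2 + y^2  ->  (x - 3y)^2 + (y)^2 = x^2 - 6xy + 10y^2   [differs from x^2 + y^2: not invariant]
(B) xy  ->  (x - 3y)(y) = xy - 3y^2   [differs from xy: not invariant]
(C) x  ->  (x - 3y) = x - 3y   [differs from x: not invariant]
(D) y  ->  (y) = y   [equals y: invariant]

Only option (D), y, is unchanged by the transformation.
A horizontal shear moves points parallel to the x-axis, so the y-coordinate (and any function of y alone) is unchanged.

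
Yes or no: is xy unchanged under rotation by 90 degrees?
No

Applying rotation by 90 degrees: x' = x*cos(90 degrees) - y*sin(90 degrees) = -y, y' = x*sin(90 degrees) + y*cos(90 degrees) = x

Substituting into xy:
(-y)(x)
= -xy

This differs from the original expression xy, so it is NOT invariant.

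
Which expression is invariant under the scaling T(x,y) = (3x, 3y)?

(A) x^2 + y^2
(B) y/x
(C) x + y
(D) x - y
B

Under the uniform scaling T(x,y) = (3x, 3y):
Substitute the transformed coordinates into each option and compare with the original:
(A) x^2 + y^2  ->  (3x)^2 + (3y)^2 = 9x^2 + 9y^2   [differs from x^2 + y^2: not invariant]
(B) y/x  ->  (3y)/(3x) = y/x   [equals y/x: invariant]
(C) x + y  ->  (3x) + (3y) = 3x + 3y   [differs from x + y: not invariant]
(D) x - y  ->  (3x) - (3y) = 3x - 3y   [differs from x - y: not invariant]

Only option (B), y/x, is unchanged by the transformation.
The common factor 3 cancels in a ratio of coordinates, while sums, products and sums of squares pick up factors of 3 or 9.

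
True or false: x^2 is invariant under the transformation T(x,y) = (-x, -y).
True

Substitute T(x,y) = (-x, -y) into the expression and compare with the original.

Original: x^2
After applying T: (-x)^2 = x^2

This is identical to the original x^2, so the expression is invariant.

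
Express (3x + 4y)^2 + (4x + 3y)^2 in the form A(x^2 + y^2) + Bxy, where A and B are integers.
25(x^2 + y^2) + 48xy

Expanding: (3x + 4y)^2 = 9x^2 + 24xy + 16y^2
(4x + 3y)^2 = 16x^2 + 24xy + 9y^2
Sum = (9+16)(x^2+y^2) + 48xy = 25(x^2 + y^2) + 48xy
This is symmetric in x and y.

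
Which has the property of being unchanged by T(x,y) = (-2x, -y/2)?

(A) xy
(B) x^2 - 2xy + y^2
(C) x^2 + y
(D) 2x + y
A

An expression E(x,y) is invariant under T if E(T(x,y)) = E(x,y). Here T(x,y) = (-2x, -y/2).
Substitute the transformed coordinates into each option and compare with the original:
(A) xy  ->  (-2x)(-y/2) = xy   [equals xy: invariant]
(B) x^2 - 2xy + y^2  ->  (-2x)^2 - 2(-2x)(-y/2) + (-y/2)^2 = 4x^2 - 2xy + y^2/4   [differs from x^2 - 2xy + y^2: not invariant]
(C) x^2 + y  ->  (-2x)^2 + (-y/2) = 4x^2 - y/2   [differs from x^2 + y: not invariant]
(D) 2x + y  ->  2(-2x) + (-y/2) = -4x - y/2   [differs from 2x + y: not invariant]

Only option (A), xy, is unchanged by the transformation.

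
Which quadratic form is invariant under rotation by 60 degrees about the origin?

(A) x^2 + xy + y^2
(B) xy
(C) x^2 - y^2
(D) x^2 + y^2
D

Rotation by 60 degrees sends (x, y) to (x/2 - sqrt(3)y/2, sqrt(3)x/2 + y/2).
Substitute the transformed coordinates into each option and compare with the original:
(A) x^2 + xy + y^2  ->  (x/2 - sqrt(3)y/2)^2 + (x/2 - sqrt(3)y/2)(sqrt(3)x/2 + y/2) + (sqrt(3)x/2 + y/2)^2 = sqrt(3)x^2/4 + x^2 - xy/2 - sqrt(3)y^2/4 + y^2   [differs from x^2 + xy + y^2: not invariant]
(B) xy  ->  (x/2 - sqrt(3)y/2)(sqrt(3)x/2 + y/2) = sqrt(3)x^2/4 - xy/2 - sqrt(3)y^2/4   [differs from xy: not invariant]
(C) x^2 - y^2  ->  (x/2 - sqrt(3)y/2)^2 - (sqrt(3)x/2 + y/2)^2 = -x^2/2 - sqrt(3)xy + y^2/2   [differs from x^2 - y^2: not invariant]
(D) x^2 + y^2  ->  (x/2 - sqrt(3)y/2)^2 + (sqrt(3)x/2 + y/2)^2 = x^2 + y^2   [equals x^2 + y^2: invariant]

Only option (D), x^2 + y^2, is unchanged by the transformation.
x^2 + y^2 is the squared distance from the origin, which rotations preserve.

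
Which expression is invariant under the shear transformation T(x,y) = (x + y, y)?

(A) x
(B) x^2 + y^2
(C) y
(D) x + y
C

Under the shear T(x,y) = (x + y, y):
Substitute the transformed coordinates into each option and compare with the original:
(A) x  ->  (x + y) = x + y   [differs from x: not invariant]
(B) x^2 + y^2  ->  (x + y)^2 + (y)^2 = x^2 + 2xy + 2y^2   [differs from x^2 + y^2: not invariant]
(C) y  ->  (y) = y   [equals y: invariant]
(D) x + y  ->  (x + y) + (y) = x + 2y   [differs from x + y: not invariant]

Only option (C), y, is unchanged by the transformation.
A horizontal shear moves points parallel to the x-axis, so the y-coordinate (and any function of y alone) is unchanged.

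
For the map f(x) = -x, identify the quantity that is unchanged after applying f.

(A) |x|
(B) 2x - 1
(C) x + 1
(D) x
A

For f(x) = -x:
Applying f replaces x by -x. Since |-x| = |x|, the absolute value is unchanged by f, whereas x -> -x, 2x - 1 -> -2x - 1 and x + 1 -> -x + 1 all change.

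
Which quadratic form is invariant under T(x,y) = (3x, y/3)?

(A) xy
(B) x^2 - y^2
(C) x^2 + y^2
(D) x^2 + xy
A

T multiplies x by 3 and divides y by 3.
Substitute the transformed coordinates into each option and compare with the original:
(A) xy  ->  (3x)(y/3) = xy   [equals xy: invariant]
(B) x^2 - y^2  ->  (3x)^2 - (y/3)^2 = 9x^2 - y^2/9   [differs from x^2 - y^2: not invariant]
(C) x^2 + y^2  ->  (3x)^2 + (y/3)^2 = 9x^2 + y^2/9   [differs from x^2 + y^2: not invariant]
(D) x^2 + xy  ->  (3x)^2 + (3x)(y/3) = 9x^2 + xy   [differs from x^2 + xy: not invariant]

Only option (A), xy, is unchanged by the transformation.
The factors 3 and 1/3 cancel only in the pure product xy.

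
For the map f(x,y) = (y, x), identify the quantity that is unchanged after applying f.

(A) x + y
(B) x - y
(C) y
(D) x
A

For f(x,y) = (y, x):
After applying f: x' = y, y' = x. So x' + y' = y + x = x + y.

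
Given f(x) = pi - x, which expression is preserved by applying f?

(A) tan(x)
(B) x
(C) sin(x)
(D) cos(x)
C

For f(x) = pi - x:
sin(pi - x) = sin(x), so sine is invariant under this transformation.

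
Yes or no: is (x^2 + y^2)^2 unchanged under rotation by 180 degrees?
Yes

Applying rotation by 180 degrees: x' = x*cos(180 degrees) - y*sin(180 degrees) = -x, y' = x*sin(180 degrees) + y*cos(180 degrees) = -y

Substituting into (x^2 + y^2)^2:
((-x)^2 + (-y)^2)^2
= x^4 + 2x^2y^2 + y^4 = (x^2 + y^2)^2

This equals the original expression (x^2 + y^2)^2, so it IS invariant.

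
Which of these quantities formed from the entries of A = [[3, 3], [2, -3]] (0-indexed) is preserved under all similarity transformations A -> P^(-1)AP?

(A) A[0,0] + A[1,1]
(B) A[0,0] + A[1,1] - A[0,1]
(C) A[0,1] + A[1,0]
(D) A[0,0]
A

A[0,0] + A[1,1] is the trace of A. By the cyclic property of the trace, tr(P^(-1)AP) = tr(APP^(-1)) = tr(A), so it is the same for every matrix similar to A.

The other combinations are not similarity invariants. For example, take P = [[1, 1], [1, 2]] (det P = 1), so P^(-1) = [[2, -1], [-1, 1]] and
B = P^(-1)AP = [[13, 22], [-7, -13]].
Evaluating each option on A and on B:
(A) A[0,0] + A[1,1]: 0 for A, 0 for B -> unchanged
(B) A[0,0] + A[1,1] - A[0,1]: -3 for A, -22 for B -> changes
(C) A[0,1] + A[1,0]: 5 for A, 15 for B -> changes
(D) A[0,0]: 3 for A, 13 for B -> changes

Only (A) A[0,0] + A[1,1] = 0 survives (and it does so for every P, not just this one), so it is the invariant.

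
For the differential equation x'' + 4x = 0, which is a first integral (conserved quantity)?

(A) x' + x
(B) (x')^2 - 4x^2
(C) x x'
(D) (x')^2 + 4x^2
D

A first integral I satisfies dI/dt = 0 along every solution. Differentiate each option and use the equation of motion:
(A) d/dt[x' + x] = x'' + x' = -4x + x', not identically 0
(B) d/dt[(x')^2 - 4x^2] = 2x'x'' - 8x x' = -16x x', not identically 0
(C) d/dt[x x'] = (x')^2 + x x'' = (x')^2 - 4x^2, not identically 0
(D) d/dt[(x')^2 + 4x^2] = 2x'x'' + 8x x' = 2x'(-4x) + 8x x' = 0

Only (D) has zero time-derivative. So the energy-like quantity (x')^2 + 4x^2 is the first integral.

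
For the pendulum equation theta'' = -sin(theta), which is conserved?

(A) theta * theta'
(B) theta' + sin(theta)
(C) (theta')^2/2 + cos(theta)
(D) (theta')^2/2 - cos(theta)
D

A first integral I satisfies dI/dt = 0 along every solution. Differentiate each option and use the equation of motion:
(A) d/dt[theta * theta'] = (theta')^2 + theta theta'' = (theta')^2 - theta sin(theta), not identically 0
(B) d/dt[theta' + sin(theta)] = theta'' + cos(theta) theta' = -sin(theta) + theta' cos(theta), not identically 0
(C) d/dt[(theta')^2/2 + cos(theta)] = theta' theta'' - sin(theta) theta' = -2 theta' sin(theta), not identically 0
(D) d/dt[(theta')^2/2 - cos(theta)] = theta' theta'' + sin(theta) theta' = theta'(-sin(theta)) + theta' sin(theta) = 0

Only (D) has zero time-derivative. This is the total energy: kinetic (theta')^2/2 plus potential -cos(theta).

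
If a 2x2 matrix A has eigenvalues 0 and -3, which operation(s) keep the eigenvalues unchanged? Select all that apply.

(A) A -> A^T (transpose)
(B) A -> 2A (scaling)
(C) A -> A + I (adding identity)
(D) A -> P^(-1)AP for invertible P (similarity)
A and D

Eigenvalues are preserved by:
1. Similarity transformations: A -> P^(-1)AP (same characteristic polynomial)
2. Transpose: A^T has the same eigenvalues as A

Eigenvalues are NOT preserved by:
- Adding identity: eigenvalues become 0+1, -3+1
- Scaling: eigenvalues become 0, -6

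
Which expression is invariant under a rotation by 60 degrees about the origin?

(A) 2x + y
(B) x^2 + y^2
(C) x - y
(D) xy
B

A rotation by 60 degrees sends (x, y) to (x/2 - sqrt(3)y/2, sqrt(3)x/2 + y/2).
Substitute the transformed coordinates into each option and compare with the original:
(A) 2x + y  ->  2(x/2 - sqrt(3)y/2) + (sqrt(3)x/2 + y/2) = sqrt(3)x/2 + x - sqrt(3)y + y/2   [differs from 2x + y: not invariant]
(B) x^2 + y^2  ->  (x/2 - sqrt(3)y/2)^2 + (sqrt(3)x/2 + y/2)^2 = x^2 + y^2   [equals x^2 + y^2: invariant]
(C) x - y  ->  (x/2 - sqrt(3)y/2) - (sqrt(3)x/2 + y/2) = -sqrt(3)x/2 + x/2 - sqrt(3)y/2 - y/2   [differs from x - y: not invariant]
(D) xy  ->  (x/2 - sqrt(3)y/2)(sqrt(3)x/2 + y/2) = sqrt(3)x^2/4 - xy/2 - sqrt(3)y^2/4   [differs from xy: not invariant]

Only option (B), x^2 + y^2, is unchanged by the transformation.
Geometrically, x^2 + y^2 is the squared distance from the origin, which every rotation about the origin preserves.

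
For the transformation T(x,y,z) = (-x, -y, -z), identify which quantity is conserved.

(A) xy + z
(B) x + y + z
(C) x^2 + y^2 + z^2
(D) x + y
C

Apply T(x,y,z) = (-x, -y, -z) to each option, i.e. replace (x, y, z) by the transformed coordinates.
Substitute the transformed coordinates into each option and compare with the original:
(A) xy + z  ->  (-x)(-y) + (-z) = xy - z   [differs from xy + z: not invariant]
(B) x + y + z  ->  (-x) + (-y) + (-z) = -x - y - z   [differs from x + y + z: not invariant]
(C) x^2 + y^2 + z^2  ->  (-x)^2 + (-y)^2 + (-z)^2 = x^2 + y^2 + z^2   [equals x^2 + y^2 + z^2: invariant]
(D) x + y  ->  (-x) + (-y) = -x - y   [differs from x + y: not invariant]

Only option (C), x^2 + y^2 + z^2, is unchanged by the transformation.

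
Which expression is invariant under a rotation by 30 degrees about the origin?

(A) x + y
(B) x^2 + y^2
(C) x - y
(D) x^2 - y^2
B

A rotation by 30 degrees sends (x, y) to (sqrt(3)x/2 - y/2, x/2 + sqrt(3)y/2).
Substitute the transformed coordinates into each option and compare with the original:
(A) x + y  ->  (sqrt(3)x/2 - y/2) + (x/2 + sqrt(3)y/2) = x/2 + sqrt(3)x/2 - y/2 + sqrt(3)y/2   [differs from x + y: not invariant]
(B) x^2 + y^2  ->  (sqrt(3)x/2 - y/2)^2 + (x/2 + sqrt(3)y/2)^2 = x^2 + y^2   [equals x^2 + y^2: invariant]
(C) x - y  ->  (sqrt(3)x/2 - y/2) - (x/2 + sqrt(3)y/2) = -x/2 + sqrt(3)x/2 - sqrt(3)y/2 - y/2   [differs from x - y: not invariant]
(D) x^2 - y^2  ->  (sqrt(3)x/2 - y/2)^2 - (x/2 + sqrt(3)y/2)^2 = x^2/2 - sqrt(3)xy - y^2/2   [differs from x^2 - y^2: not invariant]

Only option (B), x^2 + y^2, is unchanged by the transformation.
Geometrically, x^2 + y^2 is the squared distance from the origin, which every rotation about the origin preserves.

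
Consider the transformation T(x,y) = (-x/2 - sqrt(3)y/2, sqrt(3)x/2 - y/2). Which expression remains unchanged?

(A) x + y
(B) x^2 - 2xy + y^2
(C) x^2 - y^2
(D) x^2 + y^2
D

An expression E(x,y) is invariant under T if E(T(x,y)) = E(x,y). Here T(x,y) = (-x/2 - sqrt(3)y/2, sqrt(3)x/2 - y/2).
Substitute the transformed coordinates into each option and compare with the original:
(A) x + y  ->  (-x/2 - sqrt(3)y/2) + (sqrt(3)x/2 - y/2) = -x/2 + sqrt(3)x/2 - sqrt(3)y/2 - y/2   [differs from x + y: not invariant]
(B) x^2 - 2xy + y^2  ->  (-x/2 - sqrt(3)y/2)^2 - 2(-x/2 - sqrt(3)y/2)(sqrt(3)x/2 - y/2) + (sqrt(3)x/2 - y/2)^2 = sqrt(3)x^2/2 + x^2 + xy - sqrt(3)y^2/2 + y^2   [differs from x^2 - 2xy + y^2: not invariant]
(C) x^2 - y^2  ->  (-x/2 - sqrt(3)y/2)^2 - (sqrt(3)x/2 - y/2)^2 = -x^2/2 + sqrt(3)xy + y^2/2   [differs from x^2 - y^2: not invariant]
(D) x^2 + y^2  ->  (-x/2 - sqrt(3)y/2)^2 + (sqrt(3)x/2 - y/2)^2 = x^2 + y^2   [equals x^2 + y^2: invariant]

Only option (D), x^2 + y^2, is unchanged by the transformation.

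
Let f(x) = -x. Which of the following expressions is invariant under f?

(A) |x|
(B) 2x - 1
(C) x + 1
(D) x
A

For f(x) = -x:
Applying f replaces x by -x. Since |-x| = |x|, the absolute value is unchanged by f, whereas x -> -x, 2x - 1 -> -2x - 1 and x + 1 -> -x + 1 all change.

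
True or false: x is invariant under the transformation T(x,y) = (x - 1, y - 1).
False

Substitute T(x,y) = (x - 1, y - 1) into the expression and compare with the original.

Original: x
After applying T: (x - 1) = x - 1

This differs from the original x (difference: -1), so the expression is NOT invariant.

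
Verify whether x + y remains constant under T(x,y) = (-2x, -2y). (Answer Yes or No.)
No

Substitute T(x,y) = (-2x, -2y) into the expression and compare with the original.

Original: x + y
After applying T: (-2x) + (-2y) = -2x - 2y

This differs from the original x + y (difference: -3x - 3y), so the expression is NOT invariant.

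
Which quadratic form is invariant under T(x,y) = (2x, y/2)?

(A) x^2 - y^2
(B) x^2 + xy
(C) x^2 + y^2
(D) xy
D

T multiplies x by 2 and divides y by 2.
Substitute the transformed coordinates into each option and compare with the original:
(A) x^2 - y^2  ->  (2x)^2 - (y/2)^2 = 4x^2 - y^2/4   [differs from x^2 - y^2: not invariant]
(B) x^2 + xy  ->  (2x)^2 + (2x)(y/2) = 4x^2 + xy   [differs from x^2 + xy: not invariant]
(C) x^2 + y^2  ->  (2x)^2 + (y/2)^2 = 4x^2 + y^2/4   [differs from x^2 + y^2: not invariant]
(D) xy  ->  (2x)(y/2) = xy   [equals xy: invariant]

Only option (D), xy, is unchanged by the transformation.
The factors 2 and 1/2 cancel only in the pure product xy.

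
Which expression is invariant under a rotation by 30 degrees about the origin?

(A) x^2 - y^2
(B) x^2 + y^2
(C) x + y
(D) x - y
B

A rotation by 30 degrees sends (x, y) to (sqrt(3)x/2 - y/2, x/2 + sqrt(3)y/2).
Substitute the transformed coordinates into each option and compare with the original:
(A) x^2 - y^2  ->  (sqrt(3)x/2 - y/2)^2 - (x/2 + sqrt(3)y/2)^2 = x^2/2 - sqrt(3)xy - y^2/2   [differs from x^2 - y^2: not invariant]
(B) x^2 + y^2  ->  (sqrt(3)x/2 - y/2)^2 + (x/2 + sqrt(3)y/2)^2 = x^2 + y^2   [equals x^2 + y^2: invariant]
(C) x + y  ->  (sqrt(3)x/2 - y/2) + (x/2 + sqrt(3)y/2) = x/2 + sqrt(3)x/2 - y/2 + sqrt(3)y/2   [differs from x + y: not invariant]
(D) x - y  ->  (sqrt(3)x/2 - y/2) - (x/2 + sqrt(3)y/2) = -x/2 + sqrt(3)x/2 - sqrt(3)y/2 - y/2   [differs from x - y: not invariant]

Only option (B), x^2 + y^2, is unchanged by the transformation.
Geometrically, x^2 + y^2 is the squared distance from the origin, which every rotation about the origin preserves.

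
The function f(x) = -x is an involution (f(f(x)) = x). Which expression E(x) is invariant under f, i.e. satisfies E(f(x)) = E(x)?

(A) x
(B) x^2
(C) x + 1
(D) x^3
B

Replace x by f(x) = -x in each option and simplify. As a quick numerical cross-check, also compare E(3) with E(f(3)) = E(-3).

(A) x  ->  (-x) = -x; check: E(3) = 3 but E(-3) = -3.   [not invariant]
(B) x^2  ->  (-x)^2, which simplifies back to x^2; check: E(3) = 9, E(-3) = 9.   [invariant]
(C) x + 1  ->  (-x) + 1 = 1 - x; check: E(3) = 4 but E(-3) = -2.   [not invariant]
(D) x^3  ->  (-x)^3 = -x^3; check: E(3) = 27 but E(-3) = -27.   [not invariant]

Only (B) is unchanged. E is symmetric under swapping x with f(x) = -x, which is exactly what an involution does.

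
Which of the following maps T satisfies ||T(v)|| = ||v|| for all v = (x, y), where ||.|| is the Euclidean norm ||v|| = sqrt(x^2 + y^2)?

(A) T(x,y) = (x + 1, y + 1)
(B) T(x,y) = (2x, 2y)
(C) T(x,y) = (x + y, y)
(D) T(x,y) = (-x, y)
D

A transformation preserves a norm if ||T(v)|| = ||v|| for every v; a single vector where the norm changes rules an option out.

(A) T(x,y) = (x + 1, y + 1): v = (1, 0) has norm sqrt((1)^2 + (0)^2) = 1, but T(v) = (2, 1) has norm sqrt(5) -- not preserved.
(B) T(x,y) = (2x, 2y): v = (1, 0) has norm sqrt((1)^2 + (0)^2) = 1, but T(v) = (2, 0) has norm 2 -- not preserved.
(C) T(x,y) = (x + y, y): v = (0, 1) has norm sqrt((0)^2 + (1)^2) = 1, but T(v) = (1, 1) has norm sqrt(2) -- not preserved.
(D) T(x,y) = (-x, y): preserves the norm -- it is an orthogonal map (a rotation/reflection), and (-x)^2 + (y)^2 simplifies to x^2 + y^2.

Therefore the answer is (D).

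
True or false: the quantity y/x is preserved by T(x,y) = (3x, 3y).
True

Substitute T(x,y) = (3x, 3y) into the expression and compare with the original.

Original: y/x
After applying T: (3y)/(3x) = y/x

This is identical to the original y/x, so the expression is invariant.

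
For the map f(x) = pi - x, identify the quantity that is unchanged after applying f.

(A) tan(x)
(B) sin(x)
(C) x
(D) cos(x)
B

For f(x) = pi - x:
sin(pi - x) = sin(x), so sine is invariant under this transformation.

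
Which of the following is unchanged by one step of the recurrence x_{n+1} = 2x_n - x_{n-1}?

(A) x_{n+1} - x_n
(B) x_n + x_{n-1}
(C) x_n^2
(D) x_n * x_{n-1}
A

For the recurrence x_{n+1} = 2x_n - x_{n-1}:

If x_{n+1} = 2x_n - x_{n-1}, then:
x_{n+1} - x_n = x_n - x_{n-1}
The first difference is constant throughout the sequence.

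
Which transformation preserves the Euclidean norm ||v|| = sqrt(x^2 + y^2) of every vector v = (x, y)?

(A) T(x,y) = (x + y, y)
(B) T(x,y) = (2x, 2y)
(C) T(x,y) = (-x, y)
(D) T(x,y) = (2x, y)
C

A transformation preserves a norm if ||T(v)|| = ||v|| for every v; a single vector where the norm changes rules an option out.

(A) T(x,y) = (x + y, y): v = (0, 1) has norm sqrt((0)^2 + (1)^2) = 1, but T(v) = (1, 1) has norm sqrt(2) -- not preserved.
(B) T(x,y) = (2x, 2y): v = (1, 0) has norm sqrt((1)^2 + (0)^2) = 1, but T(v) = (2, 0) has norm 2 -- not preserved.
(C) T(x,y) = (-x, y): preserves the norm -- it is an orthogonal map (a rotation/reflection), and (-x)^2 + (y)^2 simplifies to x^2 + y^2.
(D) T(x,y) = (2x, y): v = (1, 0) has norm sqrt((1)^2 + (0)^2) = 1, but T(v) = (2, 0) has norm 2 -- not preserved.

Therefore the answer is (C).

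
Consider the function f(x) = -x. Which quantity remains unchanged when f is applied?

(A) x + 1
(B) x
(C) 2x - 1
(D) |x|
D

For f(x) = -x:
Applying f replaces x by -x. Since |-x| = |x|, the absolute value is unchanged by f, whereas x -> -x, 2x - 1 -> -2x - 1 and x + 1 -> -x + 1 all change.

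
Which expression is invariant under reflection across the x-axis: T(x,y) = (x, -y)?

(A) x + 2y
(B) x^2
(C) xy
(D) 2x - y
B

The map is reflection across the x-axis: T(x,y) = (x, -y).
Substitute the transformed coordinates into each option and compare with the original:
(A) x + 2y  ->  (x) + 2(-y) = x - 2y   [differs from x + 2y: not invariant]
(B) x^2  ->  (x)^2 = x^2   [equals x^2: invariant]
(C) xy  ->  (x)(-y) = -xy   [differs from xy: not invariant]
(D) 2x - y  ->  2(x) - (-y) = 2x + y   [differs from 2x - y: not invariant]

Only option (B), x^2, is unchanged by the transformation.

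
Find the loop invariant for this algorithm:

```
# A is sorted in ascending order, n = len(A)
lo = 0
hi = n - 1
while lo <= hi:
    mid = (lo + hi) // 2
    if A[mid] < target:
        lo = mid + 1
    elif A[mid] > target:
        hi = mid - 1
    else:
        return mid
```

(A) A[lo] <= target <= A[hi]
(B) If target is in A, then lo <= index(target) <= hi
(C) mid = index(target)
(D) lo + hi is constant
B

A loop invariant must hold before the first iteration and be re-established by every execution of the body.

(B) If target is in A, then lo <= index(target) <= hi: Before the loop [lo, hi] = [0, n-1] covers every index. When A[mid] < target, sortedness puts target strictly to the right of mid, so setting lo = mid + 1 keeps index(target) in [lo, hi]; symmetrically for hi = mid - 1. Hence 'if target is in A then lo <= index(target) <= hi' holds after every iteration, and when lo > hi it proves target is absent.

The other options fail:
(A) A[lo] <= target <= A[hi]: fails when target is not in A (e.g. target < A[0] already violates it before the loop), so it is not maintained in general.
(C) mid = index(target): mid is just the current probe; it equals index(target) only on the iteration that returns.
(D) lo + hi is constant: each iteration moves exactly one of lo, hi, so lo + hi changes (e.g. 0 + (n-1) becomes (mid+1) + (n-1)).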